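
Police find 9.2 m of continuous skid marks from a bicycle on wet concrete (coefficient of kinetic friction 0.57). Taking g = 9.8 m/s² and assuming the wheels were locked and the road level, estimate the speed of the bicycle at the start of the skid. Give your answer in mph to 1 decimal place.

Initial speed ≈ 22.7 mph

Deceleration a = μg = 0.57 × 9.8 = 5.586 m/s².
v = √(2a·d) = √(2 × 5.586 × 9.2) = √102.782 = 10.1381 m/s.
= 10.1381 ÷ 0.44704 = 22.678 mph.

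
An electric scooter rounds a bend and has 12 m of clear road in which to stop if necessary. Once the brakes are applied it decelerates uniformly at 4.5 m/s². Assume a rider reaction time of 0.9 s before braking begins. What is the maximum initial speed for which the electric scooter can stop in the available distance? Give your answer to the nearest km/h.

Stopping distance: v·t_r + v²/(2a) = 12 with t_r = 0.9 s and a = 4.500 m/s².
So v² + 8.100 v − 108.00 = 0.
Positive root: v = −a·t_r + √((a·t_r)² + 2a·d) = −4.050 + √(16.402 + 108.00) = 7.1036 m/s.
7.1036 m/s × 3.6 = 25.573 km/h.

Maximum speed ≈ 26 km/h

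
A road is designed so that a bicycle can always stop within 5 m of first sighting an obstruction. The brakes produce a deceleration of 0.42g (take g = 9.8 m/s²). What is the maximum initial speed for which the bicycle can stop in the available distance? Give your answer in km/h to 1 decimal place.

a = 0.42 × 9.8 = 4.116 m/s².
v²/(2a) = d ⇒ v = √(2 × 4.116 × 5) = √41.16 = 6.4156 m/s.
6.4156 m/s × 3.6 = 23.096 km/h.

Maximum speed ≈ 23.1 km/h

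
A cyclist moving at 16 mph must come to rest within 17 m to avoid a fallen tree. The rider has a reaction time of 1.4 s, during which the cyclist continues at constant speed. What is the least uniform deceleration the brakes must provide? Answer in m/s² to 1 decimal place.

16 mph × 0.44704 = 7.1526 m/s.
Distance covered during reaction = 7.1526 × 1.4 = 10.014 m.
Distance available for braking: 17 − 10.014 = 6.986 m.
v² = 2a·d ⇒ a = v²/(2d) = 7.1526² / (2 × 6.986) = 51.160 / 13.972 = 3.6616 m/s².

Required deceleration ≈ 3.7 m/s²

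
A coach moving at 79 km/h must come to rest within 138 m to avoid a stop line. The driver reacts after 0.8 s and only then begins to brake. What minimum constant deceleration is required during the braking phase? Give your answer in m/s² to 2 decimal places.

Required deceleration ≈ 2.00 m/s²

79 km/h ÷ 3.6 = 21.9444 m/s.
Distance covered during reaction = 21.9444 × 0.8 = 17.556 m.
Distance available for braking: 138 − 17.556 = 120.444 m.
v² = 2a·d ⇒ a = v²/(2d) = 21.9444² / (2 × 120.444) = 481.557 / 240.888 = 1.9991 m/s².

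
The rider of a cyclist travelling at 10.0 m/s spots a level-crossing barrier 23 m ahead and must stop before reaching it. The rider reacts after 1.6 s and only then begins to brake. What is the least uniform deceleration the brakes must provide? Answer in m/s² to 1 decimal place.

Distance covered during reaction = 10.0000 × 1.6 = 16.000 m.
Distance available for braking: 23 − 16.000 = 7.000 m.
v² = 2a·d ⇒ a = v²/(2d) = 10.0000² / (2 × 7.000) = 100.000 / 14.000 = 7.1429 m/s².

Required deceleration ≈ 7.1 m/s²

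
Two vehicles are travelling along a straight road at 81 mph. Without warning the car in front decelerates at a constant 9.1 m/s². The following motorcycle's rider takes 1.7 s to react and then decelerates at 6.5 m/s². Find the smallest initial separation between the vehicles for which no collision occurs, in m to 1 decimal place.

Minimum gap ≈ 90.4 m

81 mph × 0.44704 = 36.2102 m/s.
Leader travels v²/(2a_L) = 1311.179 / 18.200 = 72.043 m before stopping.
Follower covers v·t_r = 36.2102 × 1.7 = 61.557 m while reacting, then v²/(2a_F) = 1311.179 / 13.000 = 100.860 m while braking, for a total of 61.557 + 100.860 = 162.417 m.
Since a_F ≤ a_L and the follower starts braking later, the follower is never slower than the leader, so the closest approach is when both have stopped.
Minimum gap = 162.417 − 72.043 = 90.374 m.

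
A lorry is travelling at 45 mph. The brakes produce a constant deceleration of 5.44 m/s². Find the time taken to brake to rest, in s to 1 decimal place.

45 mph × 0.44704 = 20.1168 m/s.
Braking time = v/a = 20.1168 / 5.440 = 3.698 s.

Braking time ≈ 3.7 s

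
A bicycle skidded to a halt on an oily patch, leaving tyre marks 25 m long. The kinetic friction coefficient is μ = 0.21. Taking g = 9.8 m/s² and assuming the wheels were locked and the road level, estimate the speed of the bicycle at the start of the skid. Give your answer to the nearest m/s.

Deceleration a = μg = 0.21 × 9.8 = 2.058 m/s².
v = √(2a·d) = √(2 × 2.058 × 25) = √102.900 = 10.1440 m/s.

Initial speed ≈ 10 m/s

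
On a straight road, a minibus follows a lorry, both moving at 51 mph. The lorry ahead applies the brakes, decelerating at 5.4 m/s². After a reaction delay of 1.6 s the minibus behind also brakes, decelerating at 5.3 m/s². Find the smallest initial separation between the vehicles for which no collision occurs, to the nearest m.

51 mph × 0.44704 = 22.7990 m/s.
Leader travels v²/(2a_L) = 519.794 / 10.800 = 48.129 m before stopping.
Follower covers v·t_r = 22.7990 × 1.6 = 36.478 m while reacting, then v²/(2a_F) = 519.794 / 10.600 = 49.037 m while braking, for a total of 36.478 + 49.037 = 85.515 m.
Since a_F ≤ a_L and the follower starts braking later, the follower is never slower than the leader, so the closest approach is when both have stopped.
Minimum gap = 85.515 − 48.129 = 37.386 m.

Minimum gap ≈ 37 m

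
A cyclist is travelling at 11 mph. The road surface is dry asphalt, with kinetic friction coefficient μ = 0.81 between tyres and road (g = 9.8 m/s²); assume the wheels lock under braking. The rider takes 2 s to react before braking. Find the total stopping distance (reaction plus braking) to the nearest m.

Total stopping distance ≈ 11 m

11 mph × 0.44704 = 4.9174 m/s.
a = μg = 0.81 × 9.8 = 7.938 m/s².
Reaction distance = v·t_r = 4.9174 × 2 = 9.835 m.
Braking distance = v²/(2a) = 4.9174² / (2 × 7.938) = 24.181 / 15.876 = 1.523 m.
Total = 9.835 + 1.523 = 11.358 m.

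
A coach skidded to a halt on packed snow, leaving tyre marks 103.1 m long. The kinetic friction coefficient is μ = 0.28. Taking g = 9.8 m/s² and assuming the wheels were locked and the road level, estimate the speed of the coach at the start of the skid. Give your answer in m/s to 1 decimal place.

Deceleration a = μg = 0.28 × 9.8 = 2.744 m/s².
v = √(2a·d) = √(2 × 2.744 × 103.1) = √565.813 = 23.7868 m/s.

Initial speed ≈ 23.8 m/s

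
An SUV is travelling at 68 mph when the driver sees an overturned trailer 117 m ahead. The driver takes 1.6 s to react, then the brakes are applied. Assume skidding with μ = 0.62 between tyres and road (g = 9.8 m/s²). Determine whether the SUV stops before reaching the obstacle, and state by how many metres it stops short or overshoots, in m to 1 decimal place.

No — it overshoots by 7.7 m

68 mph × 0.44704 = 30.3987 m/s.
a = μg = 0.62 × 9.8 = 6.076 m/s².
Reaction distance = 30.3987 × 1.6 = 48.638 m.
Braking distance = v²/(2a) = 924.081 / 12.152 = 76.044 m.
Total stopping distance = 48.638 + 76.044 = 124.682 m, vs 117 m available — it cannot stop in time and overshoots by 124.682 − 117 = 7.682 m.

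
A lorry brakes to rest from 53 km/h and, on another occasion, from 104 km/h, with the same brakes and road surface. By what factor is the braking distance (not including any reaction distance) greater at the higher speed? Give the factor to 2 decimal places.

Braking distance d = v²/(2a), so with a fixed, d ∝ v².
Factor = (104/53)² = 1.9623² = 3.8506.

Factor ≈ 3.85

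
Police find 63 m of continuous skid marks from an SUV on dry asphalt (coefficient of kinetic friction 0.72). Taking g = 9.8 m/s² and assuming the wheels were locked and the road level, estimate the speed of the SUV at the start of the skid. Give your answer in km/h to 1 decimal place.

Initial speed ≈ 107.3 km/h

Deceleration a = μg = 0.72 × 9.8 = 7.056 m/s².
v = √(2a·d) = √(2 × 7.056 × 63) = √889.056 = 29.8170 m/s.
= 29.8170 × 3.6 = 107.341 km/h.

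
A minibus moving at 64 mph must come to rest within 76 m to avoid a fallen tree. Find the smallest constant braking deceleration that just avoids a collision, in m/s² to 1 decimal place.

Required deceleration ≈ 5.4 m/s²

64 mph × 0.44704 = 28.6106 m/s.
v² = 2a·d ⇒ a = v²/(2d) = 28.6106² / (2 × 76.000) = 818.566 / 152.000 = 5.3853 m/s².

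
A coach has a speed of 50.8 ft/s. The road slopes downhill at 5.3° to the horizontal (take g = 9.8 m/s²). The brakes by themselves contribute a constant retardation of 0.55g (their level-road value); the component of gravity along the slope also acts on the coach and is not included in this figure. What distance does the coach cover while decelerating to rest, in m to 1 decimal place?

50.8 ft/s × 0.3048 = 15.4838 m/s.
a = 0.55 × 9.8 = 5.390 m/s².
Gravity along the downhill slope reduces the braking deceleration: a_eff = 5.390 − 9.8·sin 5.3° = 5.390 − 0.905 = 4.485 m/s².
Braking distance = v²/(2a) = 15.4838² / (2 × 4.485) = 239.748 / 8.970 = 26.728 m.

Braking distance ≈ 26.7 m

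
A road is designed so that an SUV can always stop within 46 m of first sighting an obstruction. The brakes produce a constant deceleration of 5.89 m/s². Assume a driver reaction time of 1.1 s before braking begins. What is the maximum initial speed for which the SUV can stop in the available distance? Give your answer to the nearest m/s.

Maximum speed ≈ 18 m/s

Stopping distance: v·t_r + v²/(2a) = 46 with t_r = 1.1 s and a = 5.890 m/s².
So v² + 12.958 v − 541.88 = 0.
Positive root: v = −a·t_r + √((a·t_r)² + 2a·d) = −6.479 + √(41.977 + 541.88) = 17.6841 m/s.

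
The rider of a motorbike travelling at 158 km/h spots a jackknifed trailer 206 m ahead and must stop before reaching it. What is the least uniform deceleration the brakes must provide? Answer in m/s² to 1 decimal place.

158 km/h ÷ 3.6 = 43.8889 m/s.
v² = 2a·d ⇒ a = v²/(2d) = 43.8889² / (2 × 206.000) = 1926.236 / 412.000 = 4.6753 m/s².

Required deceleration ≈ 4.7 m/s²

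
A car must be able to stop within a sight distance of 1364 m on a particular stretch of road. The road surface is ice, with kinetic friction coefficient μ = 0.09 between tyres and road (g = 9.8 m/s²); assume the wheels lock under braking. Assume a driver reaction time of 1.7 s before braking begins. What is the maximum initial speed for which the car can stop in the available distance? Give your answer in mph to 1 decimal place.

Maximum speed ≈ 106.4 mph

a = μg = 0.09 × 9.8 = 0.882 m/s².
Stopping distance: v·t_r + v²/(2a) = 1364 with t_r = 1.7 s and a = 0.882 m/s².
So v² + 2.999 v − 2406.10 = 0.
Positive root: v = −a·t_r + √((a·t_r)² + 2a·d) = −1.499 + √(2.247 + 2406.10) = 47.5759 m/s.
47.5759 m/s ÷ 0.44704 = 106.424 mph.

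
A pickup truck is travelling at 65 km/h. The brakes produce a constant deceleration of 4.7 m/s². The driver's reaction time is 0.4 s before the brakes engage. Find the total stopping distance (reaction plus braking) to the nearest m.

Total stopping distance ≈ 42 m

65 km/h ÷ 3.6 = 18.0556 m/s.
Reaction distance = v·t_r = 18.0556 × 0.4 = 7.222 m.
Braking distance = v²/(2a) = 18.0556² / (2 × 4.700) = 326.005 / 9.400 = 34.681 m.
Total = 7.222 + 34.681 = 41.903 m.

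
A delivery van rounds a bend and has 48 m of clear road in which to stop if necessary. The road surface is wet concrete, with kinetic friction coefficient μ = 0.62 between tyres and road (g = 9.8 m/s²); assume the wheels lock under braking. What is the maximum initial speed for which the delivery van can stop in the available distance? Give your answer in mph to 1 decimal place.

a = μg = 0.62 × 9.8 = 6.076 m/s².
v²/(2a) = d ⇒ v = √(2 × 6.076 × 48) = √583.30 = 24.1516 m/s.
24.1516 m/s ÷ 0.44704 = 54.026 mph.

Maximum speed ≈ 54.0 mph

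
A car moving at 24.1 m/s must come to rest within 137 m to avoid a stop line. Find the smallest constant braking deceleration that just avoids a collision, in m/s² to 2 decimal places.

v² = 2a·d ⇒ a = v²/(2d) = 24.1000² / (2 × 137.000) = 580.810 / 274.000 = 2.1197 m/s².

Required deceleration ≈ 2.12 m/s²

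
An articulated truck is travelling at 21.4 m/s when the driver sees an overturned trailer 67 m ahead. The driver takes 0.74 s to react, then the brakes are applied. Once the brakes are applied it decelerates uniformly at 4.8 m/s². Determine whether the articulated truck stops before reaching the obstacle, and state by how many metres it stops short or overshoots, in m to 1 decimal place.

Yes — it stops 3.5 m short of the obstacle

Reaction distance = 21.4000 × 0.74 = 15.836 m.
Braking distance = v²/(2a) = 457.960 / 9.600 = 47.704 m.
Total stopping distance = 15.836 + 47.704 = 63.540 m, vs 67 m available — it stops with 67 − 63.540 = 3.460 m to spare.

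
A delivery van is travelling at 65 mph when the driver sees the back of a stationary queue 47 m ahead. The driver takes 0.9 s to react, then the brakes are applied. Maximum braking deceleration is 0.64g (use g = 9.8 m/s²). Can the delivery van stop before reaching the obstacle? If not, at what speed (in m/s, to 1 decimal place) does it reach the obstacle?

65 mph × 0.44704 = 29.0576 m/s.
a = 0.64 × 9.8 = 6.272 m/s².
Reaction distance = 29.0576 × 0.9 = 26.152 m.
Braking distance needed to stop: v²/(2a) = 844.344 / 12.544 = 67.311 m, so total needed = 26.152 + 67.311 = 93.463 m > 47 m — it cannot stop.
Distance remaining when braking begins: 47 − 26.152 = 20.848 m.
v² = v₀² − 2a·d = 844.344 − 2 × 6.272 × 20.848 = 582.827 m²/s².
v = √582.827 = 24.142 m/s.

No — it strikes the obstacle at 24.1 m/s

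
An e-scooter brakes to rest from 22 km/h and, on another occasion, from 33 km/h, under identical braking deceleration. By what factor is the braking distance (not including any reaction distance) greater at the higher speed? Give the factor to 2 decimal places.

Braking distance d = v²/(2a), so with a fixed, d ∝ v².
Factor = (33/22)² = 1.5000² = 2.2500.

Factor ≈ 2.25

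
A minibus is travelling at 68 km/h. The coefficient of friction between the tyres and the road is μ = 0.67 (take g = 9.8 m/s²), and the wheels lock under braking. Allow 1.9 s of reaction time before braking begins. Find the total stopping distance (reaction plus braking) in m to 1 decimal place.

68 km/h ÷ 3.6 = 18.8889 m/s.
a = μg = 0.67 × 9.8 = 6.566 m/s².
Reaction distance = v·t_r = 18.8889 × 1.9 = 35.889 m.
Braking distance = v²/(2a) = 18.8889² / (2 × 6.566) = 356.791 / 13.132 = 27.170 m.
Total = 35.889 + 27.170 = 63.059 m.

Total stopping distance ≈ 63.1 m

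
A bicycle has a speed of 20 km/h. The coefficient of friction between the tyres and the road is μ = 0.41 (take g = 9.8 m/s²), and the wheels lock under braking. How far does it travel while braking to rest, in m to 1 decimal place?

20 km/h ÷ 3.6 = 5.5556 m/s.
a = μg = 0.41 × 9.8 = 4.018 m/s².
Braking distance = v²/(2a) = 5.5556² / (2 × 4.018) = 30.865 / 8.036 = 3.841 m.

Braking distance ≈ 3.8 m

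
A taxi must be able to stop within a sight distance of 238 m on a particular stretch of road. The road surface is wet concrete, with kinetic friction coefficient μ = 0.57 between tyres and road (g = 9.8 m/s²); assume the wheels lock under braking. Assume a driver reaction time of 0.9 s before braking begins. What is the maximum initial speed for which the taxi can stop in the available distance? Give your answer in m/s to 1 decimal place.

a = μg = 0.57 × 9.8 = 5.586 m/s².
Stopping distance: v·t_r + v²/(2a) = 238 with t_r = 0.9 s and a = 5.586 m/s².
So v² + 10.055 v − 2658.94 = 0.
Positive root: v = −a·t_r + √((a·t_r)² + 2a·d) = −5.027 + √(25.271 + 2658.94) = 46.7824 m/s.

Maximum speed ≈ 46.8 m/s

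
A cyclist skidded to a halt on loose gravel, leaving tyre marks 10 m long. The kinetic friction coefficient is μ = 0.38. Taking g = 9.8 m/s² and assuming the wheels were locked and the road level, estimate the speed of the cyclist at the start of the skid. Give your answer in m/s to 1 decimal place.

Initial speed ≈ 8.6 m/s

Deceleration a = μg = 0.38 × 9.8 = 3.724 m/s².
v = √(2a·d) = √(2 × 3.724 × 10) = √74.480 = 8.6302 m/s.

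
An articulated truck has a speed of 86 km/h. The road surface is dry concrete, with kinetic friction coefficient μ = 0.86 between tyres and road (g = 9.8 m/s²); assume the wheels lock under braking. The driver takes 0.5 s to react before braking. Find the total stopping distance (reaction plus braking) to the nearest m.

Total stopping distance ≈ 46 m

86 km/h ÷ 3.6 = 23.8889 m/s.
a = μg = 0.86 × 9.8 = 8.428 m/s².
Reaction distance = v·t_r = 23.8889 × 0.5 = 11.944 m.
Braking distance = v²/(2a) = 23.8889² / (2 × 8.428) = 570.680 / 16.856 = 33.856 m.
Total = 11.944 + 33.856 = 45.800 m.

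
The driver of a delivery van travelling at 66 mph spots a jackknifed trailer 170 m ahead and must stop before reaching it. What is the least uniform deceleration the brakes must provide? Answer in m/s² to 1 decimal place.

Required deceleration ≈ 2.6 m/s²

66 mph × 0.44704 = 29.5046 m/s.
v² = 2a·d ⇒ a = v²/(2d) = 29.5046² / (2 × 170.000) = 870.521 / 340.000 = 2.5604 m/s².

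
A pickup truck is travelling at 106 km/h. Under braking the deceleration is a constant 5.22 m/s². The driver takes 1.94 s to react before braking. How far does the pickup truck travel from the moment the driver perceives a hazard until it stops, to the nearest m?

106 km/h ÷ 3.6 = 29.4444 m/s.
Reaction distance = v·t_r = 29.4444 × 1.94 = 57.122 m.
Braking distance = v²/(2a) = 29.4444² / (2 × 5.220) = 866.973 / 10.440 = 83.043 m.
Total = 57.122 + 83.043 = 140.165 m.

Total stopping distance ≈ 140 m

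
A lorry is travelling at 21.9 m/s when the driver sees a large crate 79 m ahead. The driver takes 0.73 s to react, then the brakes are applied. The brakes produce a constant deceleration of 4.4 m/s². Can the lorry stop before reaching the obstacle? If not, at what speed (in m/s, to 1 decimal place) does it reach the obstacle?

Reaction distance = 21.9000 × 0.73 = 15.987 m.
Braking distance = v²/(2a) = 479.610 / 8.800 = 54.501 m.
Total stopping distance = 15.987 + 54.501 = 70.488 m, vs 79 m available — it stops with 79 − 70.488 = 8.512 m to spare.

Yes — it stops about 8.5 m short of the obstacle, so it never reaches it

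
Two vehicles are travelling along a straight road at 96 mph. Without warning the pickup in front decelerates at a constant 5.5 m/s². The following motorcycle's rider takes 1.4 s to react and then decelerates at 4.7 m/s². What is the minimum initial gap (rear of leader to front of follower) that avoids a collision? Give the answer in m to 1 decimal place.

Minimum gap ≈ 88.6 m

96 mph × 0.44704 = 42.9158 m/s.
Leader travels v²/(2a_L) = 1841.766 / 11.000 = 167.433 m before stopping.
Follower covers v·t_r = 42.9158 × 1.4 = 60.082 m while reacting, then v²/(2a_F) = 1841.766 / 9.400 = 195.933 m while braking, for a total of 60.082 + 195.933 = 256.015 m.
Since a_F ≤ a_L and the follower starts braking later, the follower is never slower than the leader, so the closest approach is when both have stopped.
Minimum gap = 256.015 − 167.433 = 88.582 m.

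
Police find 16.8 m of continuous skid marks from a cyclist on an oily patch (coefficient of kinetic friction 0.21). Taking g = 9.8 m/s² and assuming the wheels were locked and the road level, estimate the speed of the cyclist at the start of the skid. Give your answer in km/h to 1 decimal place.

Initial speed ≈ 29.9 km/h

Deceleration a = μg = 0.21 × 9.8 = 2.058 m/s².
v = √(2a·d) = √(2 × 2.058 × 16.8) = √69.149 = 8.3156 m/s.
= 8.3156 × 3.6 = 29.936 km/h.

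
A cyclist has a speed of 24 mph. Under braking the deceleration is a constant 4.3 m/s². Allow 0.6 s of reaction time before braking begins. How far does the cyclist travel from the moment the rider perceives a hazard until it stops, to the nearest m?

Total stopping distance ≈ 20 m

24 mph × 0.44704 = 10.7290 m/s.
Reaction distance = v·t_r = 10.7290 × 0.6 = 6.437 m.
Braking distance = v²/(2a) = 10.7290² / (2 × 4.300) = 115.111 / 8.600 = 13.385 m.
Total = 6.437 + 13.385 = 19.822 m.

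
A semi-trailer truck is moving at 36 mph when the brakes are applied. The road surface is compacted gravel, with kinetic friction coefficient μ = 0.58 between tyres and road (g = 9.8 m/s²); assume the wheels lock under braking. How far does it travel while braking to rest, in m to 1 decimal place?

Braking distance ≈ 22.8 m

36 mph × 0.44704 = 16.0934 m/s.
a = μg = 0.58 × 9.8 = 5.684 m/s².
Braking distance = v²/(2a) = 16.0934² / (2 × 5.684) = 258.998 / 11.368 = 22.783 m.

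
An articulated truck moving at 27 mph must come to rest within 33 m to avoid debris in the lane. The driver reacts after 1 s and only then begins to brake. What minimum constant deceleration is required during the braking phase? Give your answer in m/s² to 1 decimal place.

27 mph × 0.44704 = 12.0701 m/s.
Distance covered during reaction = 12.0701 × 1 = 12.070 m.
Distance available for braking: 33 − 12.070 = 20.930 m.
v² = 2a·d ⇒ a = v²/(2d) = 12.0701² / (2 × 20.930) = 145.687 / 41.860 = 3.4803 m/s².

Required deceleration ≈ 3.5 m/s²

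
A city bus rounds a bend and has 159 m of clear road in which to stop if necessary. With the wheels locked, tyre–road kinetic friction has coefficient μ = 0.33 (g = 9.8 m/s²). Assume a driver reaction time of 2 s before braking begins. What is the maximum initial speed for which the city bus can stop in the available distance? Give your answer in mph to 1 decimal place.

a = μg = 0.33 × 9.8 = 3.234 m/s².
Stopping distance: v·t_r + v²/(2a) = 159 with t_r = 2 s and a = 3.234 m/s².
So v² + 12.936 v − 1028.41 = 0.
Positive root: v = −a·t_r + √((a·t_r)² + 2a·d) = −6.468 + √(41.835 + 1028.41) = 26.2466 m/s.
26.2466 m/s ÷ 0.44704 = 58.712 mph.

Maximum speed ≈ 58.7 mph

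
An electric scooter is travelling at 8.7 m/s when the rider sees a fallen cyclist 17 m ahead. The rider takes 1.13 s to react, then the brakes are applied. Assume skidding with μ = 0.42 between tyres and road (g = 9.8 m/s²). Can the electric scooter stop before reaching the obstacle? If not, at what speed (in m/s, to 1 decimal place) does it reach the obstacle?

a = μg = 0.42 × 9.8 = 4.116 m/s².
Reaction distance = 8.7000 × 1.13 = 9.831 m.
Braking distance needed to stop: v²/(2a) = 75.690 / 8.232 = 9.195 m, so total needed = 9.831 + 9.195 = 19.026 m > 17 m — it cannot stop.
Distance remaining when braking begins: 17 − 9.831 = 7.169 m.
v² = v₀² − 2a·d = 75.690 − 2 × 4.116 × 7.169 = 16.675 m²/s².
v = √16.675 = 4.084 m/s.

No — it strikes the obstacle at 4.1 m/s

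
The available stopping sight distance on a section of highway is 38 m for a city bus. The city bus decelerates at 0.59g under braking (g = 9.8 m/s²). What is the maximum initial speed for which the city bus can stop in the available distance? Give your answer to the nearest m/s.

Maximum speed ≈ 21 m/s

a = 0.59 × 9.8 = 5.782 m/s².
v²/(2a) = d ⇒ v = √(2 × 5.782 × 38) = √439.43 = 20.9626 m/s.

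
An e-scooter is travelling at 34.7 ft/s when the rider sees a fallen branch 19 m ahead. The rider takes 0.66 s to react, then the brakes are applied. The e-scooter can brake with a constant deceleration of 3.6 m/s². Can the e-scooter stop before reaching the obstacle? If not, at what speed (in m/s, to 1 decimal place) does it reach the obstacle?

No — it strikes the obstacle at 5.0 m/s

34.7 ft/s × 0.3048 = 10.5766 m/s.
Reaction distance = 10.5766 × 0.66 = 6.981 m.
Braking distance needed to stop: v²/(2a) = 111.864 / 7.200 = 15.537 m, so total needed = 6.981 + 15.537 = 22.518 m > 19 m — it cannot stop.
Distance remaining when braking begins: 19 − 6.981 = 12.019 m.
v² = v₀² − 2a·d = 111.864 − 2 × 3.600 × 12.019 = 25.327 m²/s².
v = √25.327 = 5.033 m/s.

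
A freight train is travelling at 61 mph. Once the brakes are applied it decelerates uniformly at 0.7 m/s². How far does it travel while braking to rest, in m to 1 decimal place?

Braking distance ≈ 531.2 m

61 mph × 0.44704 = 27.2694 m/s.
Braking distance = v²/(2a) = 27.2694² / (2 × 0.700) = 743.620 / 1.400 = 531.157 m.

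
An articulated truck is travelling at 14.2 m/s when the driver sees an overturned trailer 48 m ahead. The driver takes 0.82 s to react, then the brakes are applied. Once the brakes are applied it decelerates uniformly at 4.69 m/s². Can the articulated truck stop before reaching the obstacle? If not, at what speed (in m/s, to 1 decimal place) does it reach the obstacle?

Reaction distance = 14.2000 × 0.82 = 11.644 m.
Braking distance = v²/(2a) = 201.640 / 9.380 = 21.497 m.
Total stopping distance = 11.644 + 21.497 = 33.141 m, vs 48 m available — it stops with 48 − 33.141 = 14.859 m to spare.

Yes — it stops about 14.9 m short of the obstacle, so it never reaches it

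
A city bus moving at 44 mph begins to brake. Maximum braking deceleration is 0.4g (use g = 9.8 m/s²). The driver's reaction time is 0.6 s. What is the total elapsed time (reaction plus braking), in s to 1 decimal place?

Total time ≈ 5.6 s

44 mph × 0.44704 = 19.6698 m/s.
a = 0.4 × 9.8 = 3.920 m/s².
Braking time = v/a = 19.6698 / 3.920 = 5.018 s.
Total = 0.6 + 5.018 = 5.618 s.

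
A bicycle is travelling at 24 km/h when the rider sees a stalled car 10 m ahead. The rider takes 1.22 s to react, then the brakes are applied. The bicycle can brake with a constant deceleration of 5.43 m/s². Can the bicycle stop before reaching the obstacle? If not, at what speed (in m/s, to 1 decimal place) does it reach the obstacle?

24 km/h ÷ 3.6 = 6.6667 m/s.
Reaction distance = 6.6667 × 1.22 = 8.133 m.
Braking distance needed to stop: v²/(2a) = 44.445 / 10.860 = 4.093 m, so total needed = 8.133 + 4.093 = 12.226 m > 10 m — it cannot stop.
Distance remaining when braking begins: 10 − 8.133 = 1.867 m.
v² = v₀² − 2a·d = 44.445 − 2 × 5.430 × 1.867 = 24.169 m²/s².
v = √24.169 = 4.916 m/s.

No — it strikes the obstacle at 4.9 m/s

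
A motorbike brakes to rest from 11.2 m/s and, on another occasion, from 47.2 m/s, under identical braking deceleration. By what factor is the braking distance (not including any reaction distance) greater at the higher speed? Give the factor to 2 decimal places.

Factor ≈ 17.76

Braking distance d = v²/(2a), so with a fixed, d ∝ v².
Factor = (47.2/11.2)² = 4.2143² = 17.7603.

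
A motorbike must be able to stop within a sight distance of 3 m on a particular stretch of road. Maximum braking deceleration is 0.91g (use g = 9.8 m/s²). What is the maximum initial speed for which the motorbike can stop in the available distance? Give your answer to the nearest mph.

Maximum speed ≈ 16 mph

a = 0.91 × 9.8 = 8.918 m/s².
v²/(2a) = d ⇒ v = √(2 × 8.918 × 3) = √53.51 = 7.3151 m/s.
7.3151 m/s ÷ 0.44704 = 16.363 mph.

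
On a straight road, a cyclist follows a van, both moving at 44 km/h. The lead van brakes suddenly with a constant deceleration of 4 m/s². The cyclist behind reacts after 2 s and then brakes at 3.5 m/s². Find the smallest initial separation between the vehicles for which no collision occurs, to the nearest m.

44 km/h ÷ 3.6 = 12.2222 m/s.
Leader travels v²/(2a_L) = 149.382 / 8.000 = 18.673 m before stopping.
Follower covers v·t_r = 12.2222 × 2 = 24.444 m while reacting, then v²/(2a_F) = 149.382 / 7.000 = 21.340 m while braking, for a total of 24.444 + 21.340 = 45.784 m.
Since a_F ≤ a_L and the follower starts braking later, the follower is never slower than the leader, so the closest approach is when both have stopped.
Minimum gap = 45.784 − 18.673 = 27.111 m.

Minimum gap ≈ 27 m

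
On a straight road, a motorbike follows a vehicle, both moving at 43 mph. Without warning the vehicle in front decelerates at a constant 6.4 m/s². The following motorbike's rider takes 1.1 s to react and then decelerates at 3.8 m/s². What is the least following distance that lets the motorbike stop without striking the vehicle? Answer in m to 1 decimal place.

Minimum gap ≈ 40.9 m

43 mph × 0.44704 = 19.2227 m/s.
Leader travels v²/(2a_L) = 369.512 / 12.800 = 28.868 m before stopping.
Follower covers v·t_r = 19.2227 × 1.1 = 21.145 m while reacting, then v²/(2a_F) = 369.512 / 7.600 = 48.620 m while braking, for a total of 21.145 + 48.620 = 69.765 m.
Since a_F ≤ a_L and the follower starts braking later, the follower is never slower than the leader, so the closest approach is when both have stopped.
Minimum gap = 69.765 − 28.868 = 40.897 m.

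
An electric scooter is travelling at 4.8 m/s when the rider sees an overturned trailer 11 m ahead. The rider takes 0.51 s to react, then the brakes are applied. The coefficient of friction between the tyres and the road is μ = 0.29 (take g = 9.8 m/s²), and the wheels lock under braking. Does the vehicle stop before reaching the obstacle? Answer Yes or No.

Yes

a = μg = 0.29 × 9.8 = 2.842 m/s².
Reaction distance = 4.8000 × 0.51 = 2.448 m.
Braking distance = v²/(2a) = 23.040 / 5.684 = 4.053 m.
Total stopping distance = 2.448 + 4.053 = 6.501 m, vs 11 m available — it stops with 11 − 6.501 = 4.499 m to spare.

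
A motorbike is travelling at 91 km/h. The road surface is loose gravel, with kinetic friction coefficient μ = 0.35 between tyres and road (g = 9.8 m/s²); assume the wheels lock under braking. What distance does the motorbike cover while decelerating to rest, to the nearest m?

Braking distance ≈ 93 m

91 km/h ÷ 3.6 = 25.2778 m/s.
a = μg = 0.35 × 9.8 = 3.430 m/s².
Braking distance = v²/(2a) = 25.2778² / (2 × 3.430) = 638.967 / 6.860 = 93.144 m.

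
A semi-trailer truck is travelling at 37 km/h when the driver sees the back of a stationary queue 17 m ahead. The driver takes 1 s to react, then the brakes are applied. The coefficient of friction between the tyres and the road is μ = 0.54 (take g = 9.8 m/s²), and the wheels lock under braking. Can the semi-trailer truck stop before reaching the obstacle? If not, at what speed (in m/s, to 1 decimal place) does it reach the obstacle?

No — it strikes the obstacle at 5.9 m/s

37 km/h ÷ 3.6 = 10.2778 m/s.
a = μg = 0.54 × 9.8 = 5.292 m/s².
Reaction distance = 10.2778 × 1 = 10.278 m.
Braking distance needed to stop: v²/(2a) = 105.633 / 10.584 = 9.980 m, so total needed = 10.278 + 9.980 = 20.258 m > 17 m — it cannot stop.
Distance remaining when braking begins: 17 − 10.278 = 6.722 m.
v² = v₀² − 2a·d = 105.633 − 2 × 5.292 × 6.722 = 34.487 m²/s².
v = √34.487 = 5.873 m/s.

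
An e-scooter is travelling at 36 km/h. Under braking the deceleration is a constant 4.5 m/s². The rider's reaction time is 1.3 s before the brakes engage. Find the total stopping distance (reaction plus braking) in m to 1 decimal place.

Total stopping distance ≈ 24.1 m

36 km/h ÷ 3.6 = 10.0000 m/s.
Reaction distance = v·t_r = 10.0000 × 1.3 = 13.000 m.
Braking distance = v²/(2a) = 10.0000² / (2 × 4.500) = 100.000 / 9.000 = 11.111 m.
Total = 13.000 + 11.111 = 24.111 m.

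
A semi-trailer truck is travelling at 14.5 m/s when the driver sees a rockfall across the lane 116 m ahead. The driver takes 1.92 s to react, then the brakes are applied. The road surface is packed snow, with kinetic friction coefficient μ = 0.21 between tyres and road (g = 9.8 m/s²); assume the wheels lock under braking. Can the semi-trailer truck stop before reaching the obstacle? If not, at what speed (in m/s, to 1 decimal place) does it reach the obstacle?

a = μg = 0.21 × 9.8 = 2.058 m/s².
Reaction distance = 14.5000 × 1.92 = 27.840 m.
Braking distance = v²/(2a) = 210.250 / 4.116 = 51.081 m.
Total stopping distance = 27.840 + 51.081 = 78.921 m, vs 116 m available — it stops with 116 − 78.921 = 37.079 m to spare.

Yes — it stops about 37.1 m short of the obstacle, so it never reaches it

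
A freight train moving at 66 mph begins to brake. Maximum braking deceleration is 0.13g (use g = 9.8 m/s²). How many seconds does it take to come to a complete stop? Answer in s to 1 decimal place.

66 mph × 0.44704 = 29.5046 m/s.
a = 0.13 × 9.8 = 1.274 m/s².
Braking time = v/a = 29.5046 / 1.274 = 23.159 s.

Braking time ≈ 23.2 s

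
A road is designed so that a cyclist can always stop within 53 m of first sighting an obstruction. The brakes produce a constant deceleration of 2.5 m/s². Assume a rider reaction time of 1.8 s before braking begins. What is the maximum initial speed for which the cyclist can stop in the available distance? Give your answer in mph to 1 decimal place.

Maximum speed ≈ 27.7 mph

Stopping distance: v·t_r + v²/(2a) = 53 with t_r = 1.8 s and a = 2.500 m/s².
So v² + 9.000 v − 265.00 = 0.
Positive root: v = −a·t_r + √((a·t_r)² + 2a·d) = −4.500 + √(20.250 + 265.00) = 12.3893 m/s.
12.3893 m/s ÷ 0.44704 = 27.714 mph.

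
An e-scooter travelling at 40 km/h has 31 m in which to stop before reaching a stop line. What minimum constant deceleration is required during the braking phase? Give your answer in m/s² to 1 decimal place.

Required deceleration ≈ 2.0 m/s²

40 km/h ÷ 3.6 = 11.1111 m/s.
v² = 2a·d ⇒ a = v²/(2d) = 11.1111² / (2 × 31.000) = 123.457 / 62.000 = 1.9912 m/s².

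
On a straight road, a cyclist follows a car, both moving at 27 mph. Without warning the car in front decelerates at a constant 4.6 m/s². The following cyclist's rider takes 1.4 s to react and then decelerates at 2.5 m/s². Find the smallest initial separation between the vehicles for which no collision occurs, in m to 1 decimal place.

27 mph × 0.44704 = 12.0701 m/s.
Leader travels v²/(2a_L) = 145.687 / 9.200 = 15.836 m before stopping.
Follower covers v·t_r = 12.0701 × 1.4 = 16.898 m while reacting, then v²/(2a_F) = 145.687 / 5.000 = 29.137 m while braking, for a total of 16.898 + 29.137 = 46.035 m.
Since a_F ≤ a_L and the follower starts braking later, the follower is never slower than the leader, so the closest approach is when both have stopped.
Minimum gap = 46.035 − 15.836 = 30.199 m.

Minimum gap ≈ 30.2 m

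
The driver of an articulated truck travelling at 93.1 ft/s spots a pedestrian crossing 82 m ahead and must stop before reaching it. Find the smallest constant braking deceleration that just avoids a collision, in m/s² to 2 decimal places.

93.1 ft/s × 0.3048 = 28.3769 m/s.
v² = 2a·d ⇒ a = v²/(2d) = 28.3769² / (2 × 82.000) = 805.248 / 164.000 = 4.9100 m/s².

Required deceleration ≈ 4.91 m/s²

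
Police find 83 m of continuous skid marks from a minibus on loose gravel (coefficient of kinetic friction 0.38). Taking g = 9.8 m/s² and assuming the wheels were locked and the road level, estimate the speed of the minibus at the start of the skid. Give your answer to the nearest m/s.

Initial speed ≈ 25 m/s

Deceleration a = μg = 0.38 × 9.8 = 3.724 m/s².
v = √(2a·d) = √(2 × 3.724 × 83) = √618.184 = 24.8633 m/s.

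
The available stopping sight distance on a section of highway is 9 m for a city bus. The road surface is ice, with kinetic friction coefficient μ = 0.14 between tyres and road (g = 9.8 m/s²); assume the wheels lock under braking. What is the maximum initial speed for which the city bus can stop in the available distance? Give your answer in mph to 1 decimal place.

Maximum speed ≈ 11.1 mph

a = μg = 0.14 × 9.8 = 1.372 m/s².
v²/(2a) = d ⇒ v = √(2 × 1.372 × 9) = √24.70 = 4.9699 m/s.
4.9699 m/s ÷ 0.44704 = 11.117 mph.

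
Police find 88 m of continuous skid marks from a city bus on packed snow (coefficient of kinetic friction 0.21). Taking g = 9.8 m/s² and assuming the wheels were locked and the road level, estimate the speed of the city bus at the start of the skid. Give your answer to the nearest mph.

Deceleration a = μg = 0.21 × 9.8 = 2.058 m/s².
v = √(2a·d) = √(2 × 2.058 × 88) = √362.208 = 19.0318 m/s.
= 19.0318 ÷ 0.44704 = 42.573 mph.

Initial speed ≈ 43 mph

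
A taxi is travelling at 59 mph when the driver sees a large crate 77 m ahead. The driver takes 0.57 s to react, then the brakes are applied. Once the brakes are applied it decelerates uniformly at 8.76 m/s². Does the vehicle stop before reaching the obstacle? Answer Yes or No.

59 mph × 0.44704 = 26.3754 m/s.
Reaction distance = 26.3754 × 0.57 = 15.034 m.
Braking distance = v²/(2a) = 695.662 / 17.520 = 39.707 m.
Total stopping distance = 15.034 + 39.707 = 54.741 m, vs 77 m available — it stops with 77 − 54.741 = 22.259 m to spare.

Yes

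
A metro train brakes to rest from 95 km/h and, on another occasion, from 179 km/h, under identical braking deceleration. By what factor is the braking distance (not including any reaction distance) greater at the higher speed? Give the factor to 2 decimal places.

Braking distance d = v²/(2a), so with a fixed, d ∝ v².
Factor = (179/95)² = 1.8842² = 3.5502.

Factor ≈ 3.55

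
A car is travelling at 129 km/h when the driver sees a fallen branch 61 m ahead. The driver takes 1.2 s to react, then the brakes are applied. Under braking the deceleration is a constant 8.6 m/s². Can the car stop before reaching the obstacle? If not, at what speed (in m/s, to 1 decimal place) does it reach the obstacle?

No — it strikes the obstacle at 31.2 m/s

129 km/h ÷ 3.6 = 35.8333 m/s.
Reaction distance = 35.8333 × 1.2 = 43.000 m.
Braking distance needed to stop: v²/(2a) = 1284.025 / 17.200 = 74.653 m, so total needed = 43.000 + 74.653 = 117.653 m > 61 m — it cannot stop.
Distance remaining when braking begins: 61 − 43.000 = 18.000 m.
v² = v₀² − 2a·d = 1284.025 − 2 × 8.600 × 18.000 = 974.425 m²/s².
v = √974.425 = 31.216 m/s.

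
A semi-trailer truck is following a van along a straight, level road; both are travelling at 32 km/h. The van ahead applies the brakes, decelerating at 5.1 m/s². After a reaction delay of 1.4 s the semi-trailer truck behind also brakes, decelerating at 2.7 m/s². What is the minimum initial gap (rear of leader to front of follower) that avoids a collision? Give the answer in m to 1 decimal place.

32 km/h ÷ 3.6 = 8.8889 m/s.
Leader travels v²/(2a_L) = 79.013 / 10.200 = 7.746 m before stopping.
Follower covers v·t_r = 8.8889 × 1.4 = 12.444 m while reacting, then v²/(2a_F) = 79.013 / 5.400 = 14.632 m while braking, for a total of 12.444 + 14.632 = 27.076 m.
Since a_F ≤ a_L and the follower starts braking later, the follower is never slower than the leader, so the closest approach is when both have stopped.
Minimum gap = 27.076 − 7.746 = 19.330 m.

Minimum gap ≈ 19.3 m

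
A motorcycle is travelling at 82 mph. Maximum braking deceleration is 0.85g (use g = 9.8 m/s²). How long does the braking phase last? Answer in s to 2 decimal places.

Braking time ≈ 4.40 s

82 mph × 0.44704 = 36.6573 m/s.
a = 0.85 × 9.8 = 8.330 m/s².
Braking time = v/a = 36.6573 / 8.330 = 4.401 s.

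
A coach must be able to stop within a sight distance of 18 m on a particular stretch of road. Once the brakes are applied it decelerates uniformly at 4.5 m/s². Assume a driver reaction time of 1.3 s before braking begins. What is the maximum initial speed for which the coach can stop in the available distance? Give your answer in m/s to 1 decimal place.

Stopping distance: v·t_r + v²/(2a) = 18 with t_r = 1.3 s and a = 4.500 m/s².
So v² + 11.700 v − 162.00 = 0.
Positive root: v = −a·t_r + √((a·t_r)² + 2a·d) = −5.850 + √(34.222 + 162.00) = 8.1579 m/s.

Maximum speed ≈ 8.2 m/s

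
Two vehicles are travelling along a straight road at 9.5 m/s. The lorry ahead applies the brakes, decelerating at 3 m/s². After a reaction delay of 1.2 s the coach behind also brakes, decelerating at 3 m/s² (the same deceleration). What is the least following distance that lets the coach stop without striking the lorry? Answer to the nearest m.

Leader travels v²/(2a_L) = 90.250 / 6.000 = 15.042 m before stopping.
Follower covers v·t_r = 9.5000 × 1.2 = 11.400 m while reacting, then v²/(2a_F) = 90.250 / 6.000 = 15.042 m while braking, for a total of 11.400 + 15.042 = 26.442 m.
Since a_F ≤ a_L and the follower starts braking later, the follower is never slower than the leader, so the closest approach is when both have stopped.
Minimum gap = 26.442 − 15.042 = 11.400 m.

Minimum gap ≈ 11 m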